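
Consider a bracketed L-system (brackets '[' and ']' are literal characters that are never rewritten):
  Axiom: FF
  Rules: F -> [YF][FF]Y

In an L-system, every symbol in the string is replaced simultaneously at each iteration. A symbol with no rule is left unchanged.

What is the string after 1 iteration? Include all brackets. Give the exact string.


Step 0: FF
Step 1: [YF][FF]Y[YF][FF]Y

Answer: [YF][FF]Y[YF][FF]Y


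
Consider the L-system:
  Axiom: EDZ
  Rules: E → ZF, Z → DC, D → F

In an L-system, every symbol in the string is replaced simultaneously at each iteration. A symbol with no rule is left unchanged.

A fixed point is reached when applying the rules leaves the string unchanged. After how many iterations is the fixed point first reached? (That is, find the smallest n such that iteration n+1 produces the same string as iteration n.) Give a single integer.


Answer: 3

Derivation:
Step 0: EDZ
Step 1: ZFFDC
Step 2: DCFFFC
Step 3: FCFFFC
Step 4: FCFFFC  (unchanged — fixed point at step 3)


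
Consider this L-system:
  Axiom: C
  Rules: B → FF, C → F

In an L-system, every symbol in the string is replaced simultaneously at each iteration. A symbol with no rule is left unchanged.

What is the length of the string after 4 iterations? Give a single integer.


Step 0: length = 1
Step 1: length = 1
Step 2: length = 1
Step 3: length = 1
Step 4: length = 1

Answer: 1


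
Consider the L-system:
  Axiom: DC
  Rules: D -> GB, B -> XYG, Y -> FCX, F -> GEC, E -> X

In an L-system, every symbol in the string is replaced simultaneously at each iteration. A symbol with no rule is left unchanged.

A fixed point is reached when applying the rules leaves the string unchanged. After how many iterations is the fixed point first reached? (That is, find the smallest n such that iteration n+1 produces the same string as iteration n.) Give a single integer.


Answer: 5

Derivation:
Step 0: DC
Step 1: GBC
Step 2: GXYGC
Step 3: GXFCXGC
Step 4: GXGECCXGC
Step 5: GXGXCCXGC
Step 6: GXGXCCXGC  (unchanged — fixed point at step 5)


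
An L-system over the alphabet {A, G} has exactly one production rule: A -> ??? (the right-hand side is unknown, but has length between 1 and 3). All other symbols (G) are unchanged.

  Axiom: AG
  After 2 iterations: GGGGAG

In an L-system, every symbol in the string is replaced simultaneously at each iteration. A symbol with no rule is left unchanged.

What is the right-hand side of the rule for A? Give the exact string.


Trying A -> GGA:
  Step 0: AG
  Step 1: GGAG
  Step 2: GGGGAG
Matches the given result.

Answer: GGA


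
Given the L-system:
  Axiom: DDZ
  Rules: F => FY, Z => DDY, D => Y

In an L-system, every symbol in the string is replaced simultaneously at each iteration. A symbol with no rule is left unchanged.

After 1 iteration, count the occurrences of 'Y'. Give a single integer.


Answer: 3

Derivation:
Step 0: DDZ  (0 'Y')
Step 1: YYDDY  (3 'Y')


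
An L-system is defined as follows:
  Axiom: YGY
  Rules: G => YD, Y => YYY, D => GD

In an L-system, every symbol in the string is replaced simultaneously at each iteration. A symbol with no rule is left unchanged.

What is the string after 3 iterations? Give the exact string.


Answer: YYYYYYYYYYYYYYYYYYYYYYYYYYYYYYYYYYYYYDGDYYYYYYYYYYYYYYYYYYYYYYYYYYY

Derivation:
Step 0: YGY
Step 1: YYYYDYYY
Step 2: YYYYYYYYYYYYGDYYYYYYYYY
Step 3: YYYYYYYYYYYYYYYYYYYYYYYYYYYYYYYYYYYYYDGDYYYYYYYYYYYYYYYYYYYYYYYYYYY


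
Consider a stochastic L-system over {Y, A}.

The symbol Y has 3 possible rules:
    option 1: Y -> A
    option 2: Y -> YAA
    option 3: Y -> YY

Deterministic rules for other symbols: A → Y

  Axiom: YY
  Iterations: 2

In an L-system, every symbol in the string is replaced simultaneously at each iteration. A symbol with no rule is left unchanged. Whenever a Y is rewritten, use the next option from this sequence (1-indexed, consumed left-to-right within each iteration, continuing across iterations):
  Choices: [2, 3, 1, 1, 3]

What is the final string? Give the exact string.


Step 0: YY
Step 1: YAAYY  (used choices [2, 3])
Step 2: AYYAYY  (used choices [1, 1, 3])

Answer: AYYAYY


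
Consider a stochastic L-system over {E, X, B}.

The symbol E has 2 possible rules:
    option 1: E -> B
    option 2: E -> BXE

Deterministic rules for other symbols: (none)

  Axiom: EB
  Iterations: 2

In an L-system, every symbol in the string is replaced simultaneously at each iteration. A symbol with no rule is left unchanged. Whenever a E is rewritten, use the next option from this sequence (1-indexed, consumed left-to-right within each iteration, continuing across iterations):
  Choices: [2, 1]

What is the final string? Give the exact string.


Step 0: EB
Step 1: BXEB  (used choices [2])
Step 2: BXBB  (used choices [1])

Answer: BXBB


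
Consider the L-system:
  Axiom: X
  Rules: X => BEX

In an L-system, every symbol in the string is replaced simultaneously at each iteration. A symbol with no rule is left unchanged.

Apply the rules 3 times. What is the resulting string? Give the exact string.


Step 0: X
Step 1: BEX
Step 2: BEBEX
Step 3: BEBEBEX

Answer: BEBEBEX


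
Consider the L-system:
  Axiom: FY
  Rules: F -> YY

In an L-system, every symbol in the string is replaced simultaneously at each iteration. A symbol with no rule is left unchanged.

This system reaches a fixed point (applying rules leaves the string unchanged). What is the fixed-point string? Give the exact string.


Step 0: FY
Step 1: YYY
Step 2: YYY  (unchanged — fixed point at step 1)

Answer: YYY


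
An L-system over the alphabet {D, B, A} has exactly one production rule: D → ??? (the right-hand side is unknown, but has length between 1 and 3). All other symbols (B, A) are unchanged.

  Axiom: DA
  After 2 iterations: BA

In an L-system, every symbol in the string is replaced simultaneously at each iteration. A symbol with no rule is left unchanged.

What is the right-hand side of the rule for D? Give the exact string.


Trying D → B:
  Step 0: DA
  Step 1: BA
  Step 2: BA
Matches the given result.

Answer: B


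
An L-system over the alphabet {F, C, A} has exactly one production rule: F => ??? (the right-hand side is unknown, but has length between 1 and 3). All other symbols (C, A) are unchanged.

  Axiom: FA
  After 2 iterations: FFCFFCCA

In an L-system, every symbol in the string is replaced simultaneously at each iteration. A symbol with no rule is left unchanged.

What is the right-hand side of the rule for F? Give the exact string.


Trying F => FFC:
  Step 0: FA
  Step 1: FFCA
  Step 2: FFCFFCCA
Matches the given result.

Answer: FFC


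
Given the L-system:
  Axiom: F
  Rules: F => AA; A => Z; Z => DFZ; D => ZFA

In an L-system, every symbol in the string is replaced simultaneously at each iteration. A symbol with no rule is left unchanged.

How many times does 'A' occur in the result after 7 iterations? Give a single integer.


Step 0: F  (0 'A')
Step 1: AA  (2 'A')
Step 2: ZZ  (0 'A')
Step 3: DFZDFZ  (0 'A')
Step 4: ZFAAADFZZFAAADFZ  (6 'A')
Step 5: DFZAAZZZZFAAADFZDFZAAZZZZFAAADFZ  (10 'A')
Step 6: ZFAAADFZZZDFZDFZDFZDFZAAZZZZFAAADFZZFAAADFZZZDFZDFZDFZDFZAAZZZZFAAADFZ  (16 'A')
Step 7: DFZAAZZZZFAAADFZDFZDFZZFAAADFZZFAAADFZZFAAADFZZFAAADFZZZDFZDFZDFZDFZAAZZZZFAAADFZDFZAAZZZZFAAADFZDFZDFZZFAAADFZZFAAADFZZFAAADFZZFAAADFZZZDFZDFZDFZDFZAAZZZZFAAADFZ  (44 'A')

Answer: 44


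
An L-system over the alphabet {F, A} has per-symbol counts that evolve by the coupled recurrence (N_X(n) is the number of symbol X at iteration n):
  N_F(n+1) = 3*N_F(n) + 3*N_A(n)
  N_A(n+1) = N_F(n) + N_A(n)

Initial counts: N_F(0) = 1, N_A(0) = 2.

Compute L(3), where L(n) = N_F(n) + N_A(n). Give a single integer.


Answer: 192

Derivation:
Step 0: N_F=1, N_A=2, L=3
Step 1: N_F=9, N_A=3, L=12
Step 2: N_F=36, N_A=12, L=48
Step 3: N_F=144, N_A=48, L=192


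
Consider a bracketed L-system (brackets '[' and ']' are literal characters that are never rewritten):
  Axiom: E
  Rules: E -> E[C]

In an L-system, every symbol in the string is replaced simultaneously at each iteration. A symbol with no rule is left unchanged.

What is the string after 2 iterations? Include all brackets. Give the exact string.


Answer: E[C][C]

Derivation:
Step 0: E
Step 1: E[C]
Step 2: E[C][C]


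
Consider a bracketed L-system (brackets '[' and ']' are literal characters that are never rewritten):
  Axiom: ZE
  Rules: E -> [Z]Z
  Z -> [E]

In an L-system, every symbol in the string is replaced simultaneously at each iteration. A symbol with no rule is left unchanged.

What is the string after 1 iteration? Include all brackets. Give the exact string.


Step 0: ZE
Step 1: [E][Z]Z

Answer: [E][Z]Z


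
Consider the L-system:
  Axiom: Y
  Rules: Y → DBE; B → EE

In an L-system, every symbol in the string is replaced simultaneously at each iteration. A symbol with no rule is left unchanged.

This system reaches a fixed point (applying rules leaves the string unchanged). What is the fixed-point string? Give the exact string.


Answer: DEEE

Derivation:
Step 0: Y
Step 1: DBE
Step 2: DEEE
Step 3: DEEE  (unchanged — fixed point at step 2)


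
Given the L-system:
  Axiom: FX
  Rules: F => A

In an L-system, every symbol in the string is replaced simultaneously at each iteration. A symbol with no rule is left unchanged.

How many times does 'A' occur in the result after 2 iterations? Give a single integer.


Answer: 1

Derivation:
Step 0: FX  (0 'A')
Step 1: AX  (1 'A')
Step 2: AX  (1 'A')


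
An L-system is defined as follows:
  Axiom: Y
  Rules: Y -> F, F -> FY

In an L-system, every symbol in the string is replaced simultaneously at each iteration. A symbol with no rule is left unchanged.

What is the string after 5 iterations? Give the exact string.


Step 0: Y
Step 1: F
Step 2: FY
Step 3: FYF
Step 4: FYFFY
Step 5: FYFFYFYF

Answer: FYFFYFYF


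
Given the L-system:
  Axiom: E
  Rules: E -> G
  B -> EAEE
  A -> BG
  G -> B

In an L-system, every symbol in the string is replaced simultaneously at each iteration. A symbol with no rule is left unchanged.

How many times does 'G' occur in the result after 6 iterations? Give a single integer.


Step 0: E  (0 'G')
Step 1: G  (1 'G')
Step 2: B  (0 'G')
Step 3: EAEE  (0 'G')
Step 4: GBGGG  (4 'G')
Step 5: BEAEEBBB  (0 'G')
Step 6: EAEEGBGGGEAEEEAEEEAEE  (4 'G')

Answer: 4


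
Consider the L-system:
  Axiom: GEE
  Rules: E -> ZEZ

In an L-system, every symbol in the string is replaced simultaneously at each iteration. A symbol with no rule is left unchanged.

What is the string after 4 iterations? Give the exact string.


Step 0: GEE
Step 1: GZEZZEZ
Step 2: GZZEZZZZEZZ
Step 3: GZZZEZZZZZZEZZZ
Step 4: GZZZZEZZZZZZZZEZZZZ

Answer: GZZZZEZZZZZZZZEZZZZ


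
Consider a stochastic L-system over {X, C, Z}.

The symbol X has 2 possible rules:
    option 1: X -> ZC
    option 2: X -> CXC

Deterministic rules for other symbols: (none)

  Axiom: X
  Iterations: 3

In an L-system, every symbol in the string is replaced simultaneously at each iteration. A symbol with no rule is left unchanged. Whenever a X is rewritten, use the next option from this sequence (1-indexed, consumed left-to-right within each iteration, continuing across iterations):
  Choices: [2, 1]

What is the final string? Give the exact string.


Answer: CZCC

Derivation:
Step 0: X
Step 1: CXC  (used choices [2])
Step 2: CZCC  (used choices [1])
Step 3: CZCC  (used choices [])


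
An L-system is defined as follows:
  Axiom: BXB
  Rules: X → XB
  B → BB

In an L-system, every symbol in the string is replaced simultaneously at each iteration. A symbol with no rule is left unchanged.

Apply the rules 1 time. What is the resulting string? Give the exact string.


Answer: BBXBBB

Derivation:
Step 0: BXB
Step 1: BBXBBB


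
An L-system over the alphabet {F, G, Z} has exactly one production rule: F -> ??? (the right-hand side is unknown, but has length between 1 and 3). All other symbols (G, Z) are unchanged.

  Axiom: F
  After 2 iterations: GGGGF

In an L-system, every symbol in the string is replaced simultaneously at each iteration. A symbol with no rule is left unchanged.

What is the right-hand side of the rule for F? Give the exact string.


Trying F -> GGF:
  Step 0: F
  Step 1: GGF
  Step 2: GGGGF
Matches the given result.

Answer: GGF


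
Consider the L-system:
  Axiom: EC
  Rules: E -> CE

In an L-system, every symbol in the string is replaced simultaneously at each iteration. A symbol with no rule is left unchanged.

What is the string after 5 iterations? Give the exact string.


Answer: CCCCCEC

Derivation:
Step 0: EC
Step 1: CEC
Step 2: CCEC
Step 3: CCCEC
Step 4: CCCCEC
Step 5: CCCCCEC


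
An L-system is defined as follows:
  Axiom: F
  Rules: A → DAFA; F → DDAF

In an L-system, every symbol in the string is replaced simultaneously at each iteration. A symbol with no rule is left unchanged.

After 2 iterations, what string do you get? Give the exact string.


Answer: DDDAFADDAF

Derivation:
Step 0: F
Step 1: DDAF
Step 2: DDDAFADDAF


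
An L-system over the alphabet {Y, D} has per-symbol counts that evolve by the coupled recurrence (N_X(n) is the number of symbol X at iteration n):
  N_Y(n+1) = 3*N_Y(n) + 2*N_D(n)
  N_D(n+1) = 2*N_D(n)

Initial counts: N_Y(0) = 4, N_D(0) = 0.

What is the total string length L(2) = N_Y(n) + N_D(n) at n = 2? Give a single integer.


Step 0: N_Y=4, N_D=0, L=4
Step 1: N_Y=12, N_D=0, L=12
Step 2: N_Y=36, N_D=0, L=36

Answer: 36


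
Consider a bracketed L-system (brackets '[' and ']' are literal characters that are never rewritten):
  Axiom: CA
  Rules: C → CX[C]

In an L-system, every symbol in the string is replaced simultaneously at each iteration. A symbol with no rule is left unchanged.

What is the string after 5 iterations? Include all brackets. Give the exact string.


Answer: CX[C]X[CX[C]]X[CX[C]X[CX[C]]]X[CX[C]X[CX[C]]X[CX[C]X[CX[C]]]]X[CX[C]X[CX[C]]X[CX[C]X[CX[C]]]X[CX[C]X[CX[C]]X[CX[C]X[CX[C]]]]]A

Derivation:
Step 0: CA
Step 1: CX[C]A
Step 2: CX[C]X[CX[C]]A
Step 3: CX[C]X[CX[C]]X[CX[C]X[CX[C]]]A
Step 4: CX[C]X[CX[C]]X[CX[C]X[CX[C]]]X[CX[C]X[CX[C]]X[CX[C]X[CX[C]]]]A
Step 5: CX[C]X[CX[C]]X[CX[C]X[CX[C]]]X[CX[C]X[CX[C]]X[CX[C]X[CX[C]]]]X[CX[C]X[CX[C]]X[CX[C]X[CX[C]]]X[CX[C]X[CX[C]]X[CX[C]X[CX[C]]]]]A


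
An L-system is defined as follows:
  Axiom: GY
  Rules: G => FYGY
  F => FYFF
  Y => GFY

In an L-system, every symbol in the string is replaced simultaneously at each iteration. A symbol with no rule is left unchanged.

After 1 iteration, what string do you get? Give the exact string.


Answer: FYGYGFY

Derivation:
Step 0: GY
Step 1: FYGYGFY


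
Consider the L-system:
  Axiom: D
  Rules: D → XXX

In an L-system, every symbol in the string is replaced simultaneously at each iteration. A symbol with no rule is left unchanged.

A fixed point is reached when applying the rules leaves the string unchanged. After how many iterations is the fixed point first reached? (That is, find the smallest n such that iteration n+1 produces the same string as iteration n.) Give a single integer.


Answer: 1

Derivation:
Step 0: D
Step 1: XXX
Step 2: XXX  (unchanged — fixed point at step 1)


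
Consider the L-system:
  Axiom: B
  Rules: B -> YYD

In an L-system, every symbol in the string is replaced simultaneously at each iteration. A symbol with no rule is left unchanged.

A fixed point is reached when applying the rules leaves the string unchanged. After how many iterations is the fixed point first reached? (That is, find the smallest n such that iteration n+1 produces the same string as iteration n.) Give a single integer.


Answer: 1

Derivation:
Step 0: B
Step 1: YYD
Step 2: YYD  (unchanged — fixed point at step 1)


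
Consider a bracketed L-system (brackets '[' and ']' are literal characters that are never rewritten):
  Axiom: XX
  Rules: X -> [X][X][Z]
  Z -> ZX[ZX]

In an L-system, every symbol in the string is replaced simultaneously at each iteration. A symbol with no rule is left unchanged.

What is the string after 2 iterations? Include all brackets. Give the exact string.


Step 0: XX
Step 1: [X][X][Z][X][X][Z]
Step 2: [[X][X][Z]][[X][X][Z]][ZX[ZX]][[X][X][Z]][[X][X][Z]][ZX[ZX]]

Answer: [[X][X][Z]][[X][X][Z]][ZX[ZX]][[X][X][Z]][[X][X][Z]][ZX[ZX]]


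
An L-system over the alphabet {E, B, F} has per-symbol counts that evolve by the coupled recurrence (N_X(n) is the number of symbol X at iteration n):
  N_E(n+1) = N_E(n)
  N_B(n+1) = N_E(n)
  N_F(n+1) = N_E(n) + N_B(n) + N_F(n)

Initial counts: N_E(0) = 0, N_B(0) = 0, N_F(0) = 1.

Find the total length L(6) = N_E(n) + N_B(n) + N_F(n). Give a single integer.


Answer: 1

Derivation:
Step 0: N_E=0, N_B=0, N_F=1, L=1
Step 1: N_E=0, N_B=0, N_F=1, L=1
Step 2: N_E=0, N_B=0, N_F=1, L=1
Step 3: N_E=0, N_B=0, N_F=1, L=1
Step 4: N_E=0, N_B=0, N_F=1, L=1
Step 5: N_E=0, N_B=0, N_F=1, L=1
Step 6: N_E=0, N_B=0, N_F=1, L=1


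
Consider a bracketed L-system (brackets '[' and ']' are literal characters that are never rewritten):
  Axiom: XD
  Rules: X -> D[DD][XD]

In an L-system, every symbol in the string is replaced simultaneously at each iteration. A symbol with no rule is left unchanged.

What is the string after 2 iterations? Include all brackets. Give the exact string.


Step 0: XD
Step 1: D[DD][XD]D
Step 2: D[DD][D[DD][XD]D]D

Answer: D[DD][D[DD][XD]D]D


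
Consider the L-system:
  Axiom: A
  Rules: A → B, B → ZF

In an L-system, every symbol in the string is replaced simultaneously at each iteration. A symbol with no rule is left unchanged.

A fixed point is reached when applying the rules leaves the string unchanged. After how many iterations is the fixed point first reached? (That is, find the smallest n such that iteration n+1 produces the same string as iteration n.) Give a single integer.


Answer: 2

Derivation:
Step 0: A
Step 1: B
Step 2: ZF
Step 3: ZF  (unchanged — fixed point at step 2)


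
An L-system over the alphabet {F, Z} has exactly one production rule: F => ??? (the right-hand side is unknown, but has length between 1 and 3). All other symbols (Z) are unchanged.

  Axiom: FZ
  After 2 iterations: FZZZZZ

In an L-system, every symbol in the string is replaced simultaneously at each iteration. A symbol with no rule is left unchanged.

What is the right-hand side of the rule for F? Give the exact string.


Trying F => FZZ:
  Step 0: FZ
  Step 1: FZZZ
  Step 2: FZZZZZ
Matches the given result.

Answer: FZZ


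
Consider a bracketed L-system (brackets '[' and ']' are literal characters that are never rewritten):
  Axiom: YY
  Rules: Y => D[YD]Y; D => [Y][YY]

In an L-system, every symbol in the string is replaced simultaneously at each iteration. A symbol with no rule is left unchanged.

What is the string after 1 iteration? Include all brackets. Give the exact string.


Step 0: YY
Step 1: D[YD]YD[YD]Y

Answer: D[YD]YD[YD]Y


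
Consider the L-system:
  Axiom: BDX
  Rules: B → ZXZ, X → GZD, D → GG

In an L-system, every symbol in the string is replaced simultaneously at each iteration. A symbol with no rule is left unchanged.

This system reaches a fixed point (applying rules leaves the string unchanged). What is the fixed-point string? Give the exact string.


Answer: ZGZGGZGGGZGG

Derivation:
Step 0: BDX
Step 1: ZXZGGGZD
Step 2: ZGZDZGGGZGG
Step 3: ZGZGGZGGGZGG
Step 4: ZGZGGZGGGZGG  (unchanged — fixed point at step 3)


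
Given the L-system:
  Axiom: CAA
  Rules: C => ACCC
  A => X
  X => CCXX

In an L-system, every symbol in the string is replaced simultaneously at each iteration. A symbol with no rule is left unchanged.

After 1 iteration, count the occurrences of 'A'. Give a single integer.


Answer: 1

Derivation:
Step 0: CAA  (2 'A')
Step 1: ACCCXX  (1 'A')


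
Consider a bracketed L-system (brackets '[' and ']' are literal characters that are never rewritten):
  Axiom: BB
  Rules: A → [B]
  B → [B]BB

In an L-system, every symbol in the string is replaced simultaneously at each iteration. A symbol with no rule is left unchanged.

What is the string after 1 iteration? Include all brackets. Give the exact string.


Step 0: BB
Step 1: [B]BB[B]BB

Answer: [B]BB[B]BB


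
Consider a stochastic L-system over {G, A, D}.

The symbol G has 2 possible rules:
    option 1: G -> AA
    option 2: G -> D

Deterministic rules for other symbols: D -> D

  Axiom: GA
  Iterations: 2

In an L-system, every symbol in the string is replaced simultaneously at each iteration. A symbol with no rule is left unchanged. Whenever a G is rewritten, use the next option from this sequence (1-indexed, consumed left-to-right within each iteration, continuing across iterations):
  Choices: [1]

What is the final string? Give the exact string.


Answer: AAA

Derivation:
Step 0: GA
Step 1: AAA  (used choices [1])
Step 2: AAA  (used choices [])


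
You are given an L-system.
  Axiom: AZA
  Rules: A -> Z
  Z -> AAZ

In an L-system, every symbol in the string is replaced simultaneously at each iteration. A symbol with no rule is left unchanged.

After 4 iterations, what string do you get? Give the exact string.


Answer: AAZAAZZZAAZZZAAZZZAAZAAZAAZZZAAZAAZAAZZZAAZ

Derivation:
Step 0: AZA
Step 1: ZAAZZ
Step 2: AAZZZAAZAAZ
Step 3: ZZAAZAAZAAZZZAAZZZAAZ
Step 4: AAZAAZZZAAZZZAAZZZAAZAAZAAZZZAAZAAZAAZZZAAZ


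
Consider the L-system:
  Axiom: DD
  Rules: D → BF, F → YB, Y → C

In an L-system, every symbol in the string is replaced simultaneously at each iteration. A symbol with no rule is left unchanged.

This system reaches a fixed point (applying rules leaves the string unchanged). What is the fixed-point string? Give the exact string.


Answer: BCBBCB

Derivation:
Step 0: DD
Step 1: BFBF
Step 2: BYBBYB
Step 3: BCBBCB
Step 4: BCBBCB  (unchanged — fixed point at step 3)


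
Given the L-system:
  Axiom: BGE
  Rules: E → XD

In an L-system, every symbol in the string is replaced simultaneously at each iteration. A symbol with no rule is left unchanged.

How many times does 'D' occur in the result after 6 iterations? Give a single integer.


Answer: 1

Derivation:
Step 0: BGE  (0 'D')
Step 1: BGXD  (1 'D')
Step 2: BGXD  (1 'D')
Step 3: BGXD  (1 'D')
Step 4: BGXD  (1 'D')
Step 5: BGXD  (1 'D')
Step 6: BGXD  (1 'D')


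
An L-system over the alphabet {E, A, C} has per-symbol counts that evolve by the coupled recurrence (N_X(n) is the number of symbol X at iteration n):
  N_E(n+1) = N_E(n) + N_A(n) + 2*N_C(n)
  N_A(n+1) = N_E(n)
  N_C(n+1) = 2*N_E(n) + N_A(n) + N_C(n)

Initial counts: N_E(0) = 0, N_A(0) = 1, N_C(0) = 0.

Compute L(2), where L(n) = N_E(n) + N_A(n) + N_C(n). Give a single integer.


Step 0: N_E=0, N_A=1, N_C=0, L=1
Step 1: N_E=1, N_A=0, N_C=1, L=2
Step 2: N_E=3, N_A=1, N_C=3, L=7

Answer: 7


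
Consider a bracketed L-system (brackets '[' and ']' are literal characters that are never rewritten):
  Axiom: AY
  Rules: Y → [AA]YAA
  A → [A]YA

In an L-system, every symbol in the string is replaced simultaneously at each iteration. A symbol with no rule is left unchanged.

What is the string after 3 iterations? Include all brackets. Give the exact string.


Answer: [[[A]YA][AA]YAA[A]YA][[A]YA[A]YA][AA]YAA[A]YA[A]YA[[A]YA][AA]YAA[A]YA[[[A]YA][AA]YAA[A]YA[[A]YA][AA]YAA[A]YA][[A]YA[A]YA][AA]YAA[A]YA[A]YA[[A]YA][AA]YAA[A]YA[[A]YA][AA]YAA[A]YA

Derivation:
Step 0: AY
Step 1: [A]YA[AA]YAA
Step 2: [[A]YA][AA]YAA[A]YA[[A]YA[A]YA][AA]YAA[A]YA[A]YA
Step 3: [[[A]YA][AA]YAA[A]YA][[A]YA[A]YA][AA]YAA[A]YA[A]YA[[A]YA][AA]YAA[A]YA[[[A]YA][AA]YAA[A]YA[[A]YA][AA]YAA[A]YA][[A]YA[A]YA][AA]YAA[A]YA[A]YA[[A]YA][AA]YAA[A]YA[[A]YA][AA]YAA[A]YA


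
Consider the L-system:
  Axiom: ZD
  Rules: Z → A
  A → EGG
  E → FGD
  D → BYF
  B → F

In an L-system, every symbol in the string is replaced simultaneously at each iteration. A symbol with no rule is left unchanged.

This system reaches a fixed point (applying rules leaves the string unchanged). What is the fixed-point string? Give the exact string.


Step 0: ZD
Step 1: ABYF
Step 2: EGGFYF
Step 3: FGDGGFYF
Step 4: FGBYFGGFYF
Step 5: FGFYFGGFYF
Step 6: FGFYFGGFYF  (unchanged — fixed point at step 5)

Answer: FGFYFGGFYF


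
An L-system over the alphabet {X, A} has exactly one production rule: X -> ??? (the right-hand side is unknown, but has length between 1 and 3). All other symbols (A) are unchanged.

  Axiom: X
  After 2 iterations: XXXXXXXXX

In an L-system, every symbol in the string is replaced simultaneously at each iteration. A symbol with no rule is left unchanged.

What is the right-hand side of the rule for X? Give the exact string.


Trying X -> XXX:
  Step 0: X
  Step 1: XXX
  Step 2: XXXXXXXXX
Matches the given result.

Answer: XXX


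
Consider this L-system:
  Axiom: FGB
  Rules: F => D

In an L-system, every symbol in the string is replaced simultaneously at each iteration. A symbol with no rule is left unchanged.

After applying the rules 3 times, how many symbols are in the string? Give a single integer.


Answer: 3

Derivation:
Step 0: length = 3
Step 1: length = 3
Step 2: length = 3
Step 3: length = 3


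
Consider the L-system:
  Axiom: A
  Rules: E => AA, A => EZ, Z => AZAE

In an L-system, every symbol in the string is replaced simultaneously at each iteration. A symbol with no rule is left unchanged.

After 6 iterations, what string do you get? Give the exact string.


Step 0: A
Step 1: EZ
Step 2: AAAZAE
Step 3: EZEZEZAZAEEZAA
Step 4: AAAZAEAAAZAEAAAZAEEZAZAEEZAAAAAZAEEZEZ
Step 5: EZEZEZAZAEEZAAEZEZEZAZAEEZAAEZEZEZAZAEEZAAAAAZAEEZAZAEEZAAAAAZAEEZEZEZEZEZAZAEEZAAAAAZAEAAAZAE
Step 6: AAAZAEAAAZAEAAAZAEEZAZAEEZAAAAAZAEEZEZAAAZAEAAAZAEAAAZAEEZAZAEEZAAAAAZAEEZEZAAAZAEAAAZAEAAAZAEEZAZAEEZAAAAAZAEEZEZEZEZEZAZAEEZAAAAAZAEEZAZAEEZAAAAAZAEEZEZEZEZEZAZAEEZAAAAAZAEAAAZAEAAAZAEAAAZAEAAAZAEEZAZAEEZAAAAAZAEEZEZEZEZEZAZAEEZAAEZEZEZAZAEEZAA

Answer: AAAZAEAAAZAEAAAZAEEZAZAEEZAAAAAZAEEZEZAAAZAEAAAZAEAAAZAEEZAZAEEZAAAAAZAEEZEZAAAZAEAAAZAEAAAZAEEZAZAEEZAAAAAZAEEZEZEZEZEZAZAEEZAAAAAZAEEZAZAEEZAAAAAZAEEZEZEZEZEZAZAEEZAAAAAZAEAAAZAEAAAZAEAAAZAEAAAZAEEZAZAEEZAAAAAZAEEZEZEZEZEZAZAEEZAAEZEZEZAZAEEZAA


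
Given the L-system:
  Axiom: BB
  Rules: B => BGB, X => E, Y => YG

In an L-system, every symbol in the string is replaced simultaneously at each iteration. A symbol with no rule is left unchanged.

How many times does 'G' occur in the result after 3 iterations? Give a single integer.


Answer: 14

Derivation:
Step 0: BB  (0 'G')
Step 1: BGBBGB  (2 'G')
Step 2: BGBGBGBBGBGBGB  (6 'G')
Step 3: BGBGBGBGBGBGBGBBGBGBGBGBGBGBGB  (14 'G')


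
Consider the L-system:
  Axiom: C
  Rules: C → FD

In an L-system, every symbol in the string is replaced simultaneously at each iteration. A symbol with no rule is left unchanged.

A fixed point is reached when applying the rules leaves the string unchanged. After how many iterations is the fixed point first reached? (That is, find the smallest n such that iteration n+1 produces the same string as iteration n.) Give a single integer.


Step 0: C
Step 1: FD
Step 2: FD  (unchanged — fixed point at step 1)

Answer: 1


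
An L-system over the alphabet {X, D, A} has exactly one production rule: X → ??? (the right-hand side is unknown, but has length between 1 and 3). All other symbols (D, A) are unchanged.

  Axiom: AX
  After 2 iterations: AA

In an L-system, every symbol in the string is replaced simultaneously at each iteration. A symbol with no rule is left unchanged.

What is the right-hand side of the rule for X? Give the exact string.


Answer: A

Derivation:
Trying X → A:
  Step 0: AX
  Step 1: AA
  Step 2: AA
Matches the given result.


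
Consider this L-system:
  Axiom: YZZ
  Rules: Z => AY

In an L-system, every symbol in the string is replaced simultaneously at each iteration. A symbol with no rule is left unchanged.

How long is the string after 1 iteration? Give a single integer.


Step 0: length = 3
Step 1: length = 5

Answer: 5


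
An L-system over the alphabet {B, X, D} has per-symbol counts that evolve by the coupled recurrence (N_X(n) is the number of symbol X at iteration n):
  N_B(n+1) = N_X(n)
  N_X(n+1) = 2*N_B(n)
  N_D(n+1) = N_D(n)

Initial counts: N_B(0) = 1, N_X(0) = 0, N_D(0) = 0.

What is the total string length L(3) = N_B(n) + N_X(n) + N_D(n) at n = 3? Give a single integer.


Step 0: N_B=1, N_X=0, N_D=0, L=1
Step 1: N_B=0, N_X=2, N_D=0, L=2
Step 2: N_B=2, N_X=0, N_D=0, L=2
Step 3: N_B=0, N_X=4, N_D=0, L=4

Answer: 4


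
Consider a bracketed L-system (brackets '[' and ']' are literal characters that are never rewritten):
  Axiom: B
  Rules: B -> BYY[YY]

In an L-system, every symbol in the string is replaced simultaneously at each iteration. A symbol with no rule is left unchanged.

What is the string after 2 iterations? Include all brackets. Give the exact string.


Answer: BYY[YY]YY[YY]

Derivation:
Step 0: B
Step 1: BYY[YY]
Step 2: BYY[YY]YY[YY]


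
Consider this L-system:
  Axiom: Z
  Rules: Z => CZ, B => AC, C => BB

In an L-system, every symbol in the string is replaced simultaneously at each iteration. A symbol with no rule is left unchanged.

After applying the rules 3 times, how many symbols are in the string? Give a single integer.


Step 0: length = 1
Step 1: length = 2
Step 2: length = 4
Step 3: length = 8

Answer: 8


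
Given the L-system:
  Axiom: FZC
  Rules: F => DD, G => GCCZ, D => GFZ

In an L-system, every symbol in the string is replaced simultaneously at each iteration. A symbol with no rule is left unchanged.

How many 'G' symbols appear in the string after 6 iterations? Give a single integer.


Answer: 14

Derivation:
Step 0: FZC  (0 'G')
Step 1: DDZC  (0 'G')
Step 2: GFZGFZZC  (2 'G')
Step 3: GCCZDDZGCCZDDZZC  (2 'G')
Step 4: GCCZCCZGFZGFZZGCCZCCZGFZGFZZZC  (6 'G')
Step 5: GCCZCCZCCZGCCZDDZGCCZDDZZGCCZCCZCCZGCCZDDZGCCZDDZZZC  (6 'G')
Step 6: GCCZCCZCCZCCZGCCZCCZGFZGFZZGCCZCCZGFZGFZZZGCCZCCZCCZCCZGCCZCCZGFZGFZZGCCZCCZGFZGFZZZZC  (14 'G')


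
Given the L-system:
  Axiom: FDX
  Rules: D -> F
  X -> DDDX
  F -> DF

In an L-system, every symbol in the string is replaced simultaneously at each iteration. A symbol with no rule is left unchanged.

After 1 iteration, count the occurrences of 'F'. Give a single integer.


Answer: 2

Derivation:
Step 0: FDX  (1 'F')
Step 1: DFFDDDX  (2 'F')


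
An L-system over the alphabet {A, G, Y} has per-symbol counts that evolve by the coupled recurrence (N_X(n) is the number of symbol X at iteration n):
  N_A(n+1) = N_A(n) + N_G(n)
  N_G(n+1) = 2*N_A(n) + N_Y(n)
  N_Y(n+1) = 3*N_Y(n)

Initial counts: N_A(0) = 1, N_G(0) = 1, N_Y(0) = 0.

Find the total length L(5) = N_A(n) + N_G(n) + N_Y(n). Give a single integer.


Answer: 64

Derivation:
Step 0: N_A=1, N_G=1, N_Y=0, L=2
Step 1: N_A=2, N_G=2, N_Y=0, L=4
Step 2: N_A=4, N_G=4, N_Y=0, L=8
Step 3: N_A=8, N_G=8, N_Y=0, L=16
Step 4: N_A=16, N_G=16, N_Y=0, L=32
Step 5: N_A=32, N_G=32, N_Y=0, L=64


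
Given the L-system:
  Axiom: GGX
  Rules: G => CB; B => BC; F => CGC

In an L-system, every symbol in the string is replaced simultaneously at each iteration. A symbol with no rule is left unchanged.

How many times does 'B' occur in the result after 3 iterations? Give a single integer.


Step 0: GGX  (0 'B')
Step 1: CBCBX  (2 'B')
Step 2: CBCCBCX  (2 'B')
Step 3: CBCCCBCCX  (2 'B')

Answer: 2


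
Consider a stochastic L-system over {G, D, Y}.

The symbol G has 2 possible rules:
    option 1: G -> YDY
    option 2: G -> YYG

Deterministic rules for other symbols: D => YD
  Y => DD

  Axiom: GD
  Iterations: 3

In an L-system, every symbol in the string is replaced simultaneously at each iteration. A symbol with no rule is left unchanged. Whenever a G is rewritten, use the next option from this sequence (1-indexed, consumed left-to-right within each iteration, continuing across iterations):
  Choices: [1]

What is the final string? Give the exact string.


Step 0: GD
Step 1: YDYYD  (used choices [1])
Step 2: DDYDDDDDYD  (used choices [])
Step 3: YDYDDDYDYDYDYDYDDDYD  (used choices [])

Answer: YDYDDDYDYDYDYDYDDDYD


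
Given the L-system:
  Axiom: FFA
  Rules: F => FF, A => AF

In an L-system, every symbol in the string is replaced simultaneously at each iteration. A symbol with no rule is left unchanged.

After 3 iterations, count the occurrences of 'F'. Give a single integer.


Answer: 23

Derivation:
Step 0: FFA  (2 'F')
Step 1: FFFFAF  (5 'F')
Step 2: FFFFFFFFAFFF  (11 'F')
Step 3: FFFFFFFFFFFFFFFFAFFFFFFF  (23 'F')


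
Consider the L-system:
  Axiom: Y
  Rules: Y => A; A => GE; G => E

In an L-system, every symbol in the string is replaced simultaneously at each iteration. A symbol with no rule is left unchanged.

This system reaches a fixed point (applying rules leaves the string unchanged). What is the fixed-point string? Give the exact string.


Step 0: Y
Step 1: A
Step 2: GE
Step 3: EE
Step 4: EE  (unchanged — fixed point at step 3)

Answer: EE


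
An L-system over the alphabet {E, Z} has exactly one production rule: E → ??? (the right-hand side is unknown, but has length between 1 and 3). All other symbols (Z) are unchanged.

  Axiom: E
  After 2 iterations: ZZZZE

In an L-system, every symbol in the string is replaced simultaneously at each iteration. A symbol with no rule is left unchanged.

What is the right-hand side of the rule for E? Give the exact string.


Trying E → ZZE:
  Step 0: E
  Step 1: ZZE
  Step 2: ZZZZE
Matches the given result.

Answer: ZZE


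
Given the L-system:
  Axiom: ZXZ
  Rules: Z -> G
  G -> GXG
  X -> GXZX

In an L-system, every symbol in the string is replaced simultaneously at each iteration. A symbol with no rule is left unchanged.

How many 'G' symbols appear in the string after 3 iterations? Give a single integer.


Step 0: ZXZ  (0 'G')
Step 1: GGXZXG  (3 'G')
Step 2: GXGGXGGXZXGGXZXGXG  (9 'G')
Step 3: GXGGXZXGXGGXGGXZXGXGGXGGXZXGGXZXGXGGXGGXZXGGXZXGXGGXZXGXG  (27 'G')

Answer: 27


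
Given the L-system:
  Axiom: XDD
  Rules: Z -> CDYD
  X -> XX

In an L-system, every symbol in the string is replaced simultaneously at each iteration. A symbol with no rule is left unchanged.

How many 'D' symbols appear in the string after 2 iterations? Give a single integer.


Step 0: XDD  (2 'D')
Step 1: XXDD  (2 'D')
Step 2: XXXXDD  (2 'D')

Answer: 2


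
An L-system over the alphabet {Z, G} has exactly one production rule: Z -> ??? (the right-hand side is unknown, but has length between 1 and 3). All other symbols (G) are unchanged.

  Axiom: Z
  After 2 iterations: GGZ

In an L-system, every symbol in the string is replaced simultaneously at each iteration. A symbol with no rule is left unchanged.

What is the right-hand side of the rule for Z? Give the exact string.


Trying Z -> GZ:
  Step 0: Z
  Step 1: GZ
  Step 2: GGZ
Matches the given result.

Answer: GZ


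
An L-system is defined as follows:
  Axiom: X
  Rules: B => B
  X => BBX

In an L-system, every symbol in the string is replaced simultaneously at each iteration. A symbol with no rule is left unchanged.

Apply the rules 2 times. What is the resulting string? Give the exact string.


Step 0: X
Step 1: BBX
Step 2: BBBBX

Answer: BBBBX


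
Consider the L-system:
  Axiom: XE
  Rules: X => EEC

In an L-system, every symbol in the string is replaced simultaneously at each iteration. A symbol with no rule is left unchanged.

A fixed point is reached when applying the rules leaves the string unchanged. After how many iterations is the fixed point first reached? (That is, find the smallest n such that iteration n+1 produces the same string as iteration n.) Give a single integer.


Step 0: XE
Step 1: EECE
Step 2: EECE  (unchanged — fixed point at step 1)

Answer: 1


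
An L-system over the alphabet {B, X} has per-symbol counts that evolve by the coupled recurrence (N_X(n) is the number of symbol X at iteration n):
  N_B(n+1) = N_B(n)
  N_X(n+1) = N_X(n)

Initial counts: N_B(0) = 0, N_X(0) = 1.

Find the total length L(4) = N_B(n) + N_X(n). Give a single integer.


Step 0: N_B=0, N_X=1, L=1
Step 1: N_B=0, N_X=1, L=1
Step 2: N_B=0, N_X=1, L=1
Step 3: N_B=0, N_X=1, L=1
Step 4: N_B=0, N_X=1, L=1

Answer: 1


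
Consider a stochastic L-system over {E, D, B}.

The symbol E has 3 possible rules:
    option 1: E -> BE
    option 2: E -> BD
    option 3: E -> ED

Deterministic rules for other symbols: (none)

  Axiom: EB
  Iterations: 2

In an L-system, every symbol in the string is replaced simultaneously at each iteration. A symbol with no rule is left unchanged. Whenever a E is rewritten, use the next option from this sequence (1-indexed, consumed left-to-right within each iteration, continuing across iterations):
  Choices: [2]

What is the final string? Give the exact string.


Step 0: EB
Step 1: BDB  (used choices [2])
Step 2: BDB  (used choices [])

Answer: BDB


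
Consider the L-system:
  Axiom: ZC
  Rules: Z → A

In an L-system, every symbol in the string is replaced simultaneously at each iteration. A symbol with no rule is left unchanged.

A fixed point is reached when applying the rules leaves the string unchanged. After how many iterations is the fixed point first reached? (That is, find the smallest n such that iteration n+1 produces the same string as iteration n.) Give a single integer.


Step 0: ZC
Step 1: AC
Step 2: AC  (unchanged — fixed point at step 1)

Answer: 1


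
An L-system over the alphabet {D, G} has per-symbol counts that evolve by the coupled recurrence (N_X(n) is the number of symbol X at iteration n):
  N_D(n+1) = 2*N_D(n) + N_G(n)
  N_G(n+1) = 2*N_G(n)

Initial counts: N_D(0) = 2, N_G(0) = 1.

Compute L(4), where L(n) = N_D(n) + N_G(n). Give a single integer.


Step 0: N_D=2, N_G=1, L=3
Step 1: N_D=5, N_G=2, L=7
Step 2: N_D=12, N_G=4, L=16
Step 3: N_D=28, N_G=8, L=36
Step 4: N_D=64, N_G=16, L=80

Answer: 80


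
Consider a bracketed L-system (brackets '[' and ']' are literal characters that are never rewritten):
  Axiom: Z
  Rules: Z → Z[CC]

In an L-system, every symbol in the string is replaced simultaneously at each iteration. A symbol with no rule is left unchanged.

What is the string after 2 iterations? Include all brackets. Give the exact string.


Step 0: Z
Step 1: Z[CC]
Step 2: Z[CC][CC]

Answer: Z[CC][CC]


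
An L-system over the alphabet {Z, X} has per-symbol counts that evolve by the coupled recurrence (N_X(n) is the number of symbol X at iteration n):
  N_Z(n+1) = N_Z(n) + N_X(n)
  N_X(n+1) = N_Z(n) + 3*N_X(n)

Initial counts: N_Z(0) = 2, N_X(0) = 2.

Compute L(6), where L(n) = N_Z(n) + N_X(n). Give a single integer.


Answer: 5408

Derivation:
Step 0: N_Z=2, N_X=2, L=4
Step 1: N_Z=4, N_X=8, L=12
Step 2: N_Z=12, N_X=28, L=40
Step 3: N_Z=40, N_X=96, L=136
Step 4: N_Z=136, N_X=328, L=464
Step 5: N_Z=464, N_X=1120, L=1584
Step 6: N_Z=1584, N_X=3824, L=5408


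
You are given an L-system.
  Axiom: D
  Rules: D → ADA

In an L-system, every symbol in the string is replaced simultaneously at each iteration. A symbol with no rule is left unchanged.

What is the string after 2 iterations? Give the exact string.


Step 0: D
Step 1: ADA
Step 2: AADAA

Answer: AADAA


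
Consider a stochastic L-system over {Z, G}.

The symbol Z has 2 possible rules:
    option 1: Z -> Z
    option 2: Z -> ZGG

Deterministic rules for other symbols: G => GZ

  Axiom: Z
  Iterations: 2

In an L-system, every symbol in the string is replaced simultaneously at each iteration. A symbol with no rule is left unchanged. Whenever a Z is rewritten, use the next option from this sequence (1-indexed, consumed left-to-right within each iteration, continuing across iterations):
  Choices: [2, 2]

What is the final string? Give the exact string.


Answer: ZGGGZGZ

Derivation:
Step 0: Z
Step 1: ZGG  (used choices [2])
Step 2: ZGGGZGZ  (used choices [2])


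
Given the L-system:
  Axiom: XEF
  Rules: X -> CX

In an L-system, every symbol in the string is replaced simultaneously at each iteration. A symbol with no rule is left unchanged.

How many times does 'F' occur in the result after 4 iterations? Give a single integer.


Answer: 1

Derivation:
Step 0: XEF  (1 'F')
Step 1: CXEF  (1 'F')
Step 2: CCXEF  (1 'F')
Step 3: CCCXEF  (1 'F')
Step 4: CCCCXEF  (1 'F')
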